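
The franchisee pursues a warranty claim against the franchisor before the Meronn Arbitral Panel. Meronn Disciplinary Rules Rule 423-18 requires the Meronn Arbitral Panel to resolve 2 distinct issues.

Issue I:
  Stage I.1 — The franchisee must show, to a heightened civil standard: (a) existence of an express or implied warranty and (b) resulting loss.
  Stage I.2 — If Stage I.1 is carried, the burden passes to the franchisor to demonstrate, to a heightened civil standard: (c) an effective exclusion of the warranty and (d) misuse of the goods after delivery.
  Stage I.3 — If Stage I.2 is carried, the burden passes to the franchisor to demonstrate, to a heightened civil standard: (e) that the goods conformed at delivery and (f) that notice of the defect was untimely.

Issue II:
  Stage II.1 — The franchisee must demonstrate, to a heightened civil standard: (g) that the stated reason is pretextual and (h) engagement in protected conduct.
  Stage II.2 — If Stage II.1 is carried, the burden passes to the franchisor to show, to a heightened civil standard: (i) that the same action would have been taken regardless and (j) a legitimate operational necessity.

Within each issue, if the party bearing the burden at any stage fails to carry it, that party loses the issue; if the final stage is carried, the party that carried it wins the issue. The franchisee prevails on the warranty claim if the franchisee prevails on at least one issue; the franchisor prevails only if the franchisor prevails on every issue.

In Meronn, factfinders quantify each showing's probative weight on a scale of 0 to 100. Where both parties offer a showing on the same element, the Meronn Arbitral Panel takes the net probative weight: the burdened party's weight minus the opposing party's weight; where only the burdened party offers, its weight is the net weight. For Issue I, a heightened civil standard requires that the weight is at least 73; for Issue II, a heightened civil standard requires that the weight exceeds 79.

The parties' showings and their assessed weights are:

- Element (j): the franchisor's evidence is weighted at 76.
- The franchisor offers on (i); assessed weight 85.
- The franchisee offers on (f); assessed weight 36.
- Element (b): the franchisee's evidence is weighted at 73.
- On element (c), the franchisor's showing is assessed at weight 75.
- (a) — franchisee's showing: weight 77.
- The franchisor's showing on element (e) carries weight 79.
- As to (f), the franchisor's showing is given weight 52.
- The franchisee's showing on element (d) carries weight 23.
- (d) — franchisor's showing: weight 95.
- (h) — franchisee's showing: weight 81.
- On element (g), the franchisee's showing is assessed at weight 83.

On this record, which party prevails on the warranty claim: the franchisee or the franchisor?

— Issue I —
Stage I.1 (franchisee, a heightened civil standard, weight is at least 73): (a) 77 ≥ 73 — meets; (b) 73 ≥ 73 — meets.
  All elements met. The burden passes to the franchisor.
Stage I.2 (franchisor, a heightened civil standard, weight is at least 73): (c) 75 ≥ 73 — meets; (d) net 95−23=72 < 73 — fails.
  The franchisor does not carry Stage I.2.
So the franchisee prevails on this issue.
— Issue II —
Stage II.1 — burden on franchisee; standard: a heightened civil standard (weight exceeds 79).
    (g): 83 > 79 [met]
    (h): 81 > 79 [met]
  The franchisee carries Stage II.1; the franchisor now bears the burden.
Stage II.2 — burden on franchisor; standard: a heightened civil standard (weight exceeds 79).
    (i): 85 > 79 [met]
    (j): 76 ≤ 79 [not met]
  The franchisor does not carry Stage II.2.
The franchisee prevails on this issue.
Per-issue: Issue I → franchisee; Issue II → franchisee. The franchisee must prevail on at least one issue; overall, the franchisee prevails.

franchisee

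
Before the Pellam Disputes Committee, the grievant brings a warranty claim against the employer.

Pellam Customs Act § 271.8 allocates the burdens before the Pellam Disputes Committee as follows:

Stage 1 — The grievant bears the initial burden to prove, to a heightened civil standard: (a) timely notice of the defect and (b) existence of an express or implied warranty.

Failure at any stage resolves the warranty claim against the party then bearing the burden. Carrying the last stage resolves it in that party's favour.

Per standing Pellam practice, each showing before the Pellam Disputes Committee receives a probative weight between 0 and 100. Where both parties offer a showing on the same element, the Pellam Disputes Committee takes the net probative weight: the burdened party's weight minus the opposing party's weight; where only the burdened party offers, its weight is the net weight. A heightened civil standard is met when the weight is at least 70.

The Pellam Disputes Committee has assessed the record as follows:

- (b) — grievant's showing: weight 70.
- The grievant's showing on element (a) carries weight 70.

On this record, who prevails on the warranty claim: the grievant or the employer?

grievant

Stage 1 (grievant, a heightened civil standard, weight is at least 70): (a) 70 ≥ 70 — meets; (b) 70 ≥ 70 — meets.
  The grievant carries the last stage.
All stages carried — the grievant prevails.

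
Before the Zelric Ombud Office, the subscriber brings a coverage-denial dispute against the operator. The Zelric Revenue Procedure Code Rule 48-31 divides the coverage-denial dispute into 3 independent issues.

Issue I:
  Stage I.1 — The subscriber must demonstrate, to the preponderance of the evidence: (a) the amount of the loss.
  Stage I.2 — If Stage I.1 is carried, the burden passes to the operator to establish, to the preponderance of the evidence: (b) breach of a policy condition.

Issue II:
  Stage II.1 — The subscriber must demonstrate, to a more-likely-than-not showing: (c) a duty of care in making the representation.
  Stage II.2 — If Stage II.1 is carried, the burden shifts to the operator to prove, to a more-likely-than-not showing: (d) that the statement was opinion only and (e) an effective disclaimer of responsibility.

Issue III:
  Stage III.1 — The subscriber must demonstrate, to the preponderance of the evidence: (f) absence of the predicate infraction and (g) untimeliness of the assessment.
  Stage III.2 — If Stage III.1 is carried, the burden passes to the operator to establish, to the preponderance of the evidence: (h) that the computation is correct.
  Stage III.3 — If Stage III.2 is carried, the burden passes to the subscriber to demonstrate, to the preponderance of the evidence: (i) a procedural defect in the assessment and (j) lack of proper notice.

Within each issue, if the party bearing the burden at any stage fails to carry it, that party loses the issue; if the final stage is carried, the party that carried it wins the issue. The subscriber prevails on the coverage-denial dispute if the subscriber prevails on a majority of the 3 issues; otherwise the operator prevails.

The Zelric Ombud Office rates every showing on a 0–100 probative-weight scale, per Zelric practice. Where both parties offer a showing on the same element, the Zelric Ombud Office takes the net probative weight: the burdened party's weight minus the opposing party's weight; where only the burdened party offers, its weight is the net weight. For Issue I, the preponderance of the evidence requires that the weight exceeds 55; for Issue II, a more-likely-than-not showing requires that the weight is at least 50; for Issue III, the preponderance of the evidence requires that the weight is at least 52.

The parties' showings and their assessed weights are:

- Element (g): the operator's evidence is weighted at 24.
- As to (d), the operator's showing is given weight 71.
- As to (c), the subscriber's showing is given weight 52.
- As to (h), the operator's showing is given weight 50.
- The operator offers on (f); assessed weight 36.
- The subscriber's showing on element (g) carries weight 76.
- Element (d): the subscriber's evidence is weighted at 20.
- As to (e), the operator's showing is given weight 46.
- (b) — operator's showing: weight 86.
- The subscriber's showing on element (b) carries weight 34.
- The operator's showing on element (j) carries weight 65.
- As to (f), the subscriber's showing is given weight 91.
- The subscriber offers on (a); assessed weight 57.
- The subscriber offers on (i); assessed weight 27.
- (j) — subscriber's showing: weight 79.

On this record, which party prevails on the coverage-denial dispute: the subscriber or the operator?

— Issue I —
Stage I.1 — burden on subscriber; standard: the preponderance of the evidence (weight exceeds 55).
    (a): 57 > 55 [met]
  Stage I.1 carried; the burden shifts to the operator.
Stage I.2 — burden on operator; standard: the preponderance of the evidence (weight exceeds 55).
    (b): 86 − 34 = 52 ≤ 55 [not met]
  Not every element is met, so the operator fails to carry Stage I.2.
So the subscriber prevails on this issue.
— Issue II —
At Stage II.1 the subscriber must meet a more-likely-than-not showing (weight is at least 50): on (c) the weight is 52, ≥ 50, so (c) meets the standard.
  The subscriber carries Stage II.1; the operator now bears the burden.
At Stage II.2 the operator must meet a more-likely-than-not showing (weight is at least 50): on (d) the weight is 71 less the opposing 20 gives net 51, ≥ 50, so (d) meets the standard; on (e) the weight is 46, < 50, so (e) does not meet the standard.
  Stage II.2 not carried; the operator fails its burden.
So the subscriber prevails on this issue.
— Issue III —
Stage III.1 — burden on subscriber; standard: the preponderance of the evidence (weight is at least 52).
    (f): 91 − 36 = 55 ≥ 52 [met]
    (g): 76 − 24 = 52 ≥ 52 [met]
  Stage III.1 carried; the burden shifts to the operator.
Stage III.2 — burden on operator; standard: the preponderance of the evidence (weight is at least 52).
    (h): 50 < 52 [not met]
  The operator does not carry Stage III.2.
The analysis ends at Stage III.2; the subscriber prevails on this issue.
Per-issue: Issue I → subscriber; Issue II → subscriber; Issue III → subscriber. The subscriber must prevail on a majority of issues; overall, the subscriber prevails.

subscriber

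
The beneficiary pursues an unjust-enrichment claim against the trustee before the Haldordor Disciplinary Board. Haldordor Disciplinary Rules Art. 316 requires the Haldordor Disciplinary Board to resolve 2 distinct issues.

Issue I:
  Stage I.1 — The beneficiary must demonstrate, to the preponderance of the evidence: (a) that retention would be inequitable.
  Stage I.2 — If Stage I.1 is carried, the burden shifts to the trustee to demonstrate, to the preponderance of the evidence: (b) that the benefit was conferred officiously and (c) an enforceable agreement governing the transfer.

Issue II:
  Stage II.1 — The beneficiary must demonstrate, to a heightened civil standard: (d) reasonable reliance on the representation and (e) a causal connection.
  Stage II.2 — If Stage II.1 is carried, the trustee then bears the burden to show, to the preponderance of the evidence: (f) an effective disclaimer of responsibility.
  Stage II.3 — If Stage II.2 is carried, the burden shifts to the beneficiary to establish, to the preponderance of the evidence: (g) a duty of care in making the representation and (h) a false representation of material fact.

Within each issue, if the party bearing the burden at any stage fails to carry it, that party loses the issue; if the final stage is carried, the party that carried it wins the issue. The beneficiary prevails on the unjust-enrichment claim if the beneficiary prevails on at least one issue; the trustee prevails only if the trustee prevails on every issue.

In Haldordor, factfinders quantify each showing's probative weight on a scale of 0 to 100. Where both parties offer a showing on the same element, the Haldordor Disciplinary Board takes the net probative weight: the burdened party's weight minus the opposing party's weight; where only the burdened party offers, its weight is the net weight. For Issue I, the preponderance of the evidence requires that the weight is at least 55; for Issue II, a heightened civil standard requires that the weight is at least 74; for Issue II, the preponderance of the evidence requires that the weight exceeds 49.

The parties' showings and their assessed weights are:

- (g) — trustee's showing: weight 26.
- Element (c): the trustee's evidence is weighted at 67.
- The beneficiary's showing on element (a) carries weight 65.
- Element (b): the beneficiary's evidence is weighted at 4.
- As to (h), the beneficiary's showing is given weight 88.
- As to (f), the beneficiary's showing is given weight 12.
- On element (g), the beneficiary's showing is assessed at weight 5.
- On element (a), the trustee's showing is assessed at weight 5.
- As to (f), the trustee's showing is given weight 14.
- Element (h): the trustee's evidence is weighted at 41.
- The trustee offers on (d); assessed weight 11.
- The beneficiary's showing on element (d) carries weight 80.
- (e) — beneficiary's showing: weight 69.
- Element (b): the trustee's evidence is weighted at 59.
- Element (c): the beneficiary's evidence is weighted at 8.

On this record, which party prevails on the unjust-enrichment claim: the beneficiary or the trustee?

trustee

— Issue I —
Stage I.1 (beneficiary, the preponderance of the evidence, weight is at least 55): (a) net 65−5=60 ≥ 55 — meets.
  Stage I.1 is satisfied; the onus moves to the trustee.
Stage I.2 (trustee, the preponderance of the evidence, weight is at least 55): (b) net 59−4=55 ≥ 55 — meets; (c) net 67−8=59 ≥ 55 — meets.
  Stage I.2 carried; the final stage is satisfied.
With every stage satisfied, the trustee prevails on this issue.
— Issue II —
Stage II.1 (beneficiary, a heightened civil standard, weight is at least 74): (d) net 80−11=69 < 74 — fails; (e) 69 < 74 — fails.
  Not every element is met, so the beneficiary fails to carry Stage II.1.
So the trustee prevails on this issue.
Per-issue: Issue I → trustee; Issue II → trustee. The beneficiary must prevail on at least one issue; overall, the trustee prevails.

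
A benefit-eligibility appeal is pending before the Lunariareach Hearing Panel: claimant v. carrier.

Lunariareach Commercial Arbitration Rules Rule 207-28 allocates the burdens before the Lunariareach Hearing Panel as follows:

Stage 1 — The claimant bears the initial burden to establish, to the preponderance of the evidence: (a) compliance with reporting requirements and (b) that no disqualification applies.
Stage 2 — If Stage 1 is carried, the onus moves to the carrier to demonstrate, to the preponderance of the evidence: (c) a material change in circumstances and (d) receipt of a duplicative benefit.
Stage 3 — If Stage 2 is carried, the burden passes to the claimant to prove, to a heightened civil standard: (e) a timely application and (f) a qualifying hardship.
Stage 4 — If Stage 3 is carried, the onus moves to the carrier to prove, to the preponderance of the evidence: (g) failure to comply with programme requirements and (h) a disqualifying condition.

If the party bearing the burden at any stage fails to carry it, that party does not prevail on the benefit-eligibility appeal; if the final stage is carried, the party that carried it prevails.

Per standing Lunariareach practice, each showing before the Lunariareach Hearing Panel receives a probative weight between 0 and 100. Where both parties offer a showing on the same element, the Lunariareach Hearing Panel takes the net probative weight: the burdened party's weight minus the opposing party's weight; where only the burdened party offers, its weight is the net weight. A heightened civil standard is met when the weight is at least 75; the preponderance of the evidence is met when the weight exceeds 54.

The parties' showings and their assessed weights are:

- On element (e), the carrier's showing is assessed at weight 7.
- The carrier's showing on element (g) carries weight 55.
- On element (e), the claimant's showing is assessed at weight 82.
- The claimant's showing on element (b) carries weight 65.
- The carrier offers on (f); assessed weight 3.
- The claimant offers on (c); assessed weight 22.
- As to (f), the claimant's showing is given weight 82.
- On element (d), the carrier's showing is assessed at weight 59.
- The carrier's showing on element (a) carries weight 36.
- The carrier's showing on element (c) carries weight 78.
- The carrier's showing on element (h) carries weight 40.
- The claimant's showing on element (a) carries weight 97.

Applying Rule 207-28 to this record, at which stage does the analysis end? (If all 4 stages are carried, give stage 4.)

stage 4

Stage 1 — burden on claimant; standard: the preponderance of the evidence (weight exceeds 54).
    (a): 97 − 36 = 61 > 54 [met]
    (b): 65 > 54 [met]
  The claimant carries Stage 1; the carrier now bears the burden.
Stage 2 — burden on carrier; standard: the preponderance of the evidence (weight exceeds 54).
    (c): 78 − 22 = 56 > 54 [met]
    (d): 59 > 54 [met]
  Stage 2 is satisfied; the onus moves to the claimant.
Stage 3 — burden on claimant; standard: a heightened civil standard (weight is at least 75).
    (e): 82 − 7 = 75 ≥ 75 [met]
    (f): 82 − 3 = 79 ≥ 75 [met]
  The claimant carries Stage 3; the carrier now bears the burden.
Stage 4 — burden on carrier; standard: the preponderance of the evidence (weight exceeds 54).
    (g): 55 > 54 [met]
    (h): 40 ≤ 54 [not met]
  The carrier does not carry Stage 4.
The analysis ends at Stage 4; the claimant prevails.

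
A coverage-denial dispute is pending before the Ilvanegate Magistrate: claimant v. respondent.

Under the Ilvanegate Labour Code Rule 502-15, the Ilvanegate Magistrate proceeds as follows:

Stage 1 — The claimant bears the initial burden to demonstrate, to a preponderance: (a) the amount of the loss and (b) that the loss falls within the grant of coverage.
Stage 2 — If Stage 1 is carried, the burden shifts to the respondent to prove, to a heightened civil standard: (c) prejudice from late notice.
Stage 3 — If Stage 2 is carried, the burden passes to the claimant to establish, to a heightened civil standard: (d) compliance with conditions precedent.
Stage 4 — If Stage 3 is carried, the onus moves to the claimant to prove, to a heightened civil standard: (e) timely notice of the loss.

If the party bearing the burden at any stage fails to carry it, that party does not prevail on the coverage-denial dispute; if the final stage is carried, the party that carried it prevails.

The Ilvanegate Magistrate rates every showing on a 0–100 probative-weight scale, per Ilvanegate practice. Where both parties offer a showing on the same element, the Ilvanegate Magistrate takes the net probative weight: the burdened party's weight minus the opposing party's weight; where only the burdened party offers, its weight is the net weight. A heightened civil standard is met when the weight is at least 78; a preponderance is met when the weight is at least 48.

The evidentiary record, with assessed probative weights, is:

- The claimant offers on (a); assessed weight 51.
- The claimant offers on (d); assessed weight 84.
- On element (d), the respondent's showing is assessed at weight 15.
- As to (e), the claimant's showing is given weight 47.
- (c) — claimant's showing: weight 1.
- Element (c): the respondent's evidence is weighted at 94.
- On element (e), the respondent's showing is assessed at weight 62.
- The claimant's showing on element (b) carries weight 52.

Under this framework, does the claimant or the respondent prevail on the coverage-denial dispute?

At Stage 1 the claimant must meet a preponderance (weight is at least 48): on (a) the weight is 51, which does reach 48, so (a) meets the standard; on (b) the weight is 52, which does reach 48, so (b) meets the standard.
  The claimant carries Stage 1; the respondent now bears the burden.
At Stage 2 the respondent must meet a heightened civil standard (weight is at least 78): on (c) the weight is 94 less the opposing 1 gives net 93, which does reach 78, so (c) meets the standard.
  Stage 2 is satisfied; the onus moves to the claimant.
At Stage 3 the claimant must meet a heightened civil standard (weight is at least 78): on (d) the weight is 84 less the opposing 15 gives net 69, < 78, so (d) does not meet the standard.
  Not every element is met, so the claimant fails to carry Stage 3.
The respondent prevails.

respondent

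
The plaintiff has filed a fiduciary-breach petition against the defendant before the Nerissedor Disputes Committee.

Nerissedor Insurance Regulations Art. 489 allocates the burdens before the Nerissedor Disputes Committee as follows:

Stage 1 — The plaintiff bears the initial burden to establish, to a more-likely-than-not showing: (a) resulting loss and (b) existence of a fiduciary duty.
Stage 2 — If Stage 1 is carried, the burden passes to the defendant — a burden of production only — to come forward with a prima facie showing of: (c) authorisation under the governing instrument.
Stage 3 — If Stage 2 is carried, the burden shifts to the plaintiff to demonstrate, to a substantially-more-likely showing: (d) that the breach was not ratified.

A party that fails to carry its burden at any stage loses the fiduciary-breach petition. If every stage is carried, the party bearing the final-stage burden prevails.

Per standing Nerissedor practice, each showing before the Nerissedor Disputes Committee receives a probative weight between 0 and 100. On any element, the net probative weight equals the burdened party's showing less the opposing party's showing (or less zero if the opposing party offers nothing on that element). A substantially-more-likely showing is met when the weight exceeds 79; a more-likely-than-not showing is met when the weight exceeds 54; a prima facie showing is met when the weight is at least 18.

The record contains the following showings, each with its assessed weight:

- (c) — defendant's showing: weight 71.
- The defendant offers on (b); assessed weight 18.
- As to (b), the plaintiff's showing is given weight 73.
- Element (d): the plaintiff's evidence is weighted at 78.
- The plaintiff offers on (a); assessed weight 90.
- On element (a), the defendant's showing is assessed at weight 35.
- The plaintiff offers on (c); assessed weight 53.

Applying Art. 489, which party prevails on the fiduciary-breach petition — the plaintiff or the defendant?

Stage 1 — burden on plaintiff; standard: a more-likely-than-not showing (weight exceeds 54).
    (a): 90 − 35 = 55 > 54 [met]
    (b): 73 − 18 = 55 > 54 [met]
  The plaintiff carries Stage 1; the defendant now bears the burden.
Stage 2 — burden on defendant; standard: a prima facie showing (weight is at least 18).
    (c): 71 − 53 = 18 ≥ 18 [met]
  All elements met. The burden passes to the plaintiff.
Stage 3 — burden on plaintiff; standard: a substantially-more-likely showing (weight exceeds 79).
    (d): 78 ≤ 79 [not met]
  Not every element is met, so the plaintiff fails to carry Stage 3.
The analysis ends at Stage 3; the defendant prevails.

defendant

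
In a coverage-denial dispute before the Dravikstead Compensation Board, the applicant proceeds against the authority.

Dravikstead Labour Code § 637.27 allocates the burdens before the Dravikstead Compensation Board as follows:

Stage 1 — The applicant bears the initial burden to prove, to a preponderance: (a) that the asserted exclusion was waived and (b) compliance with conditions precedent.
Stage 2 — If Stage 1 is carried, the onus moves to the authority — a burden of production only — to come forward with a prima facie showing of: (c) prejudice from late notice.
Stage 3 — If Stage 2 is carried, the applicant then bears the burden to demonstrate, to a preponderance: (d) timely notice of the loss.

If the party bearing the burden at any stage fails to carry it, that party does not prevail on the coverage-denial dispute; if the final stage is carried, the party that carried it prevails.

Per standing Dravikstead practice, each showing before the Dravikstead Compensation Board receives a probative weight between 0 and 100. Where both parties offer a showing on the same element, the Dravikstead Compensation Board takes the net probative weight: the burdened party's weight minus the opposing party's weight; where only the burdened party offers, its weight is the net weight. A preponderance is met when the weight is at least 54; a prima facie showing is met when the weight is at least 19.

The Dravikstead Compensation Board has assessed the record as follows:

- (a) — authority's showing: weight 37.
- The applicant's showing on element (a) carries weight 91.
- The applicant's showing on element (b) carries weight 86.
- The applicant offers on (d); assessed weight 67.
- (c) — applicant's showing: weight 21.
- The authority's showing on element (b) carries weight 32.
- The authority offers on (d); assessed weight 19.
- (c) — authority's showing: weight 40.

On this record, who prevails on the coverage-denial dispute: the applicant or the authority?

authority

Stage 1 (applicant, a preponderance, weight is at least 54): (a) net 91−37=54 ≥ 54 — meets; (b) net 86−32=54 ≥ 54 — meets.
  Stage 1 is satisfied; the onus moves to the authority.
Stage 2 (authority, a prima facie showing, weight is at least 19): (c) net 40−21=19 ≥ 19 — meets.
  The authority carries Stage 2; the applicant now bears the burden.
Stage 3 (applicant, a preponderance, weight is at least 54): (d) net 67−19=48 < 54 — fails.
  The applicant does not carry Stage 3.
So the authority prevails.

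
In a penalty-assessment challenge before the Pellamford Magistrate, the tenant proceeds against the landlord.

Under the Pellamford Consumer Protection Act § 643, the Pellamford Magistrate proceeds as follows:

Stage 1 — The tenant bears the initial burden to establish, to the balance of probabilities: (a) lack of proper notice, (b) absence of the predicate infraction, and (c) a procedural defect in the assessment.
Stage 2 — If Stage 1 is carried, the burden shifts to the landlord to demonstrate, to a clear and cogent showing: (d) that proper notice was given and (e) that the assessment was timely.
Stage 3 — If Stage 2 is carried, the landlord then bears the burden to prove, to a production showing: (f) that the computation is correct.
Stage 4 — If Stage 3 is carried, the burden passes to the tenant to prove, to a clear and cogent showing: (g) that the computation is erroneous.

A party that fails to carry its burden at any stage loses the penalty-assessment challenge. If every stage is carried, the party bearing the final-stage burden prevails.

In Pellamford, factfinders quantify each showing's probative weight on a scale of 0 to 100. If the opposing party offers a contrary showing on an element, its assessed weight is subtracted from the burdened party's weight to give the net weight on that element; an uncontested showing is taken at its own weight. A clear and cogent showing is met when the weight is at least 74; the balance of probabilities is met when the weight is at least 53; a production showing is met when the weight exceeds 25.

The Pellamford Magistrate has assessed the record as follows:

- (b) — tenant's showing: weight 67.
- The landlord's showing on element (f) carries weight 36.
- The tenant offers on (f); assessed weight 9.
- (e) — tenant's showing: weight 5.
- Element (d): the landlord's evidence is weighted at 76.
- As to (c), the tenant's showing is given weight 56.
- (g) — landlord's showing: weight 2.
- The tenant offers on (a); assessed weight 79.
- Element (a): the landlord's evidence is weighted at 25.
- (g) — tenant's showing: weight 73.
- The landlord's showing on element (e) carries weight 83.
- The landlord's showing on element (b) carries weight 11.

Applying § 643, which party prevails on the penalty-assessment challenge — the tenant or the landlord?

landlord

Stage 1 — burden on tenant; standard: the balance of probabilities (weight is at least 53).
    (a): 79 − 25 = 54 ≥ 53 [met]
    (b): 67 − 11 = 56 ≥ 53 [met]
    (c): 56 ≥ 53 [met]
  Stage 1 is satisfied; the onus moves to the landlord.
Stage 2 — burden on landlord; standard: a clear and cogent showing (weight is at least 74).
    (d): 76 ≥ 74 [met]
    (e): 83 − 5 = 78 ≥ 74 [met]
  Stage 2 carried; the burden remains with the landlord.
Stage 3 — burden on landlord; standard: a production showing (weight exceeds 25).
    (f): 36 − 9 = 27 > 25 [met]
  The landlord carries Stage 3; the tenant now bears the burden.
Stage 4 — burden on tenant; standard: a clear and cogent showing (weight is at least 74).
    (g): 73 − 2 = 71 < 74 [not met]
  Stage 4 not carried; the tenant fails its burden.
The landlord prevails.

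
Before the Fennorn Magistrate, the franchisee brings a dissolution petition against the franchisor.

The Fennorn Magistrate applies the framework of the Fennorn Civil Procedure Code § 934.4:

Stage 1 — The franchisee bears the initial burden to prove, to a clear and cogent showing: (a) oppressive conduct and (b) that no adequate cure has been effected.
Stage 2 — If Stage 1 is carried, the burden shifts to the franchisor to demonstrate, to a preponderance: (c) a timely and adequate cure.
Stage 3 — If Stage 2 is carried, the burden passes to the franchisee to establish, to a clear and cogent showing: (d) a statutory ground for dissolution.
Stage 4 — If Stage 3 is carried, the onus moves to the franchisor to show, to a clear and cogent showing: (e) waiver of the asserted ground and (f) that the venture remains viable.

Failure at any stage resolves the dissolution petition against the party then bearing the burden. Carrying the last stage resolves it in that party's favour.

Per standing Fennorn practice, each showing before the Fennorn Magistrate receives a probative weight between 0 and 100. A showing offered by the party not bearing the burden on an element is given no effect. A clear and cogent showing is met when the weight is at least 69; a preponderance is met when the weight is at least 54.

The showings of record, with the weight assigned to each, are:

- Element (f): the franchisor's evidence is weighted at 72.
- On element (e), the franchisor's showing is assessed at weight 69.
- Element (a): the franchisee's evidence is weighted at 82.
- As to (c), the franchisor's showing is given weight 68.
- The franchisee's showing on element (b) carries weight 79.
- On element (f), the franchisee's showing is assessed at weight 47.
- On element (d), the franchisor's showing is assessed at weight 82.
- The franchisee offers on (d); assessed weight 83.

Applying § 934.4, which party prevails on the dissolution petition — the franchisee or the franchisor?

franchisor

Stage 1 — burden on franchisee; standard: a clear and cogent showing (weight is at least 69).
    (a): 82 ≥ 69 [met]
    (b): 79 ≥ 69 [met]
  All elements met. The burden passes to the franchisor.
Stage 2 — burden on franchisor; standard: a preponderance (weight is at least 54).
    (c): 68 ≥ 54 [met]
  Stage 2 carried; the burden shifts to the franchisee.
Stage 3 — burden on franchisee; standard: a clear and cogent showing (weight is at least 69).
    (d): 83 (franchisor's 82 disregarded) ≥ 69 [met]
  The franchisee carries Stage 3; the franchisor now bears the burden.
Stage 4 — burden on franchisor; standard: a clear and cogent showing (weight is at least 69).
    (e): 69 ≥ 69 [met]
    (f): 72 (franchisee's 47 disregarded) ≥ 69 [met]
  The franchisor carries the last stage.
With every stage satisfied, the franchisor prevails.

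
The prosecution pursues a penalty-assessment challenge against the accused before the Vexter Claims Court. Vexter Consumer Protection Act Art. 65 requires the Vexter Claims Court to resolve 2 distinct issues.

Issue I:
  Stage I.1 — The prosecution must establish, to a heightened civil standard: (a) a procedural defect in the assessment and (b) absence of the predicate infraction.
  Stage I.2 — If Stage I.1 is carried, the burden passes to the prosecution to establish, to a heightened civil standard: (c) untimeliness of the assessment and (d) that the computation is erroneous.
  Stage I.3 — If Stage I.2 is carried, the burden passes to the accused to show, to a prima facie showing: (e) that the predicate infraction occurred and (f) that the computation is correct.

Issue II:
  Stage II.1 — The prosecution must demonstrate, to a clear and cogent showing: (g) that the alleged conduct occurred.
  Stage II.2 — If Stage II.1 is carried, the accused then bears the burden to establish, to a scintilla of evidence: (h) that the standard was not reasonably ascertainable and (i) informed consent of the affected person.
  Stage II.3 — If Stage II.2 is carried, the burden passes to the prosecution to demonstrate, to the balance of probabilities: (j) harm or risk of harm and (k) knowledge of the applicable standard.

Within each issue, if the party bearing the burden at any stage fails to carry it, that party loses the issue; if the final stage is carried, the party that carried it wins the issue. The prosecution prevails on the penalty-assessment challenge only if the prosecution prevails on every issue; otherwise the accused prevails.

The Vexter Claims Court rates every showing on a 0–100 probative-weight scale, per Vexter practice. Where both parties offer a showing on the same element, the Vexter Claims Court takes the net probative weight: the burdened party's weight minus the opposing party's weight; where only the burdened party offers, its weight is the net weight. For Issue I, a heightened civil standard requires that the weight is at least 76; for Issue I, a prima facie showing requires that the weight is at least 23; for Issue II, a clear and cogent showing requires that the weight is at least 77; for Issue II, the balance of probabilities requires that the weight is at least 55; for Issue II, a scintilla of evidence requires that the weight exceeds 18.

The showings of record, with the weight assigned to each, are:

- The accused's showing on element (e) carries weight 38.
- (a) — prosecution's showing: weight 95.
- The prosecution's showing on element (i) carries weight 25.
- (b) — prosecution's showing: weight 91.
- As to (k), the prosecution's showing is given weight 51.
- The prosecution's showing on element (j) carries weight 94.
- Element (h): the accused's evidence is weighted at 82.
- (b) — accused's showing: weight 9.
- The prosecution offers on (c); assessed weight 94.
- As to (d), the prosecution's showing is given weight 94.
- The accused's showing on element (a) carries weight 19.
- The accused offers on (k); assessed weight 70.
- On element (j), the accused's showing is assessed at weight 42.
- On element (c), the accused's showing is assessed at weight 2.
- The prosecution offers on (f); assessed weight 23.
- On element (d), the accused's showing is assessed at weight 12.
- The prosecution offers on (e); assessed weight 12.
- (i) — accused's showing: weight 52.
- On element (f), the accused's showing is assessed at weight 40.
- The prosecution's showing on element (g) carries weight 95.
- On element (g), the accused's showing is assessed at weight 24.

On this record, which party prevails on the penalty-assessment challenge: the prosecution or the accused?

accused

— Issue I —
At Stage I.1 the prosecution must meet a heightened civil standard (weight is at least 76): on (a) the weight is 95 less the opposing 19 gives net 76, which does reach 76, so (a) meets the standard; on (b) the weight is 91 less the opposing 9 gives net 82, ≥ 76, so (b) meets the standard.
  Stage I.1 carried; the burden remains with the prosecution.
At Stage I.2 the prosecution must meet a heightened civil standard (weight is at least 76): on (c) the weight is 94 less the opposing 2 gives net 92, which does reach 76, so (c) meets the standard; on (d) the weight is 94 less the opposing 12 gives net 82, which does reach 76, so (d) meets the standard.
  All elements met. The burden passes to the accused.
At Stage I.3 the accused must meet a prima facie showing (weight is at least 23): on (e) the weight is 38 less the opposing 12 gives net 26, ≥ 23, so (e) meets the standard; on (f) the weight is 40 less the opposing 23 gives net 17, which does not reach 23, so (f) does not meet the standard.
  The accused does not carry Stage I.3.
So the prosecution prevails on this issue.
— Issue II —
At Stage II.1 the prosecution must meet a clear and cogent showing (weight is at least 77): on (g) the weight is 95 less the opposing 24 gives net 71, which does not reach 77, so (g) does not meet the standard.
  Stage II.1 not carried; the prosecution fails its burden.
The analysis ends at Stage II.1; the accused prevails on this issue.
Per-issue: Issue I → prosecution; Issue II → accused. The prosecution must prevail on every issue; overall, the accused prevails.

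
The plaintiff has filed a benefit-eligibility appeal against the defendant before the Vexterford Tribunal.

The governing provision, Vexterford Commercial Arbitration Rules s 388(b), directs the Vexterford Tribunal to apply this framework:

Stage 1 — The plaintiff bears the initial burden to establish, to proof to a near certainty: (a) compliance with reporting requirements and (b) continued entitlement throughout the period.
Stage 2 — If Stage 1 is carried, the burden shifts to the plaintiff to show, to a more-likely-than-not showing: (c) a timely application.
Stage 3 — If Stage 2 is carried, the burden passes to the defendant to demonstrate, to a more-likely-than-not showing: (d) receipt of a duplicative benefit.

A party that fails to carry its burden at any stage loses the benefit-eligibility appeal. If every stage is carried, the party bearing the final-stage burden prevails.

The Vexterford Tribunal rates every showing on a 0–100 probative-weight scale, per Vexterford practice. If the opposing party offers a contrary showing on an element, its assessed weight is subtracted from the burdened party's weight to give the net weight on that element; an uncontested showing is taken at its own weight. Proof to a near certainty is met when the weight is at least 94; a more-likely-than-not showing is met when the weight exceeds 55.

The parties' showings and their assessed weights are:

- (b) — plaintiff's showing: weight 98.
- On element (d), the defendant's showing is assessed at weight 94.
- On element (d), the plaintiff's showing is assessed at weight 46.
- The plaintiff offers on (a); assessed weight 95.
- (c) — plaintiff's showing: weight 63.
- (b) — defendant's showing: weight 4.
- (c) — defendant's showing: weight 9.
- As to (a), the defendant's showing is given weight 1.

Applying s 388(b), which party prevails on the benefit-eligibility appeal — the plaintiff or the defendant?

defendant

Stage 1 — burden on plaintiff; standard: proof to a near certainty (weight is at least 94).
    (a): 95 − 1 = 94 ≥ 94 [met]
    (b): 98 − 4 = 94 ≥ 94 [met]
  All elements met. The plaintiff retains the burden for Stage 2.
Stage 2 — burden on plaintiff; standard: a more-likely-than-not showing (weight exceeds 55).
    (c): 63 − 9 = 54 ≤ 55 [not met]
  Stage 2 not carried; the plaintiff fails its burden.
The analysis ends at Stage 2; the defendant prevails.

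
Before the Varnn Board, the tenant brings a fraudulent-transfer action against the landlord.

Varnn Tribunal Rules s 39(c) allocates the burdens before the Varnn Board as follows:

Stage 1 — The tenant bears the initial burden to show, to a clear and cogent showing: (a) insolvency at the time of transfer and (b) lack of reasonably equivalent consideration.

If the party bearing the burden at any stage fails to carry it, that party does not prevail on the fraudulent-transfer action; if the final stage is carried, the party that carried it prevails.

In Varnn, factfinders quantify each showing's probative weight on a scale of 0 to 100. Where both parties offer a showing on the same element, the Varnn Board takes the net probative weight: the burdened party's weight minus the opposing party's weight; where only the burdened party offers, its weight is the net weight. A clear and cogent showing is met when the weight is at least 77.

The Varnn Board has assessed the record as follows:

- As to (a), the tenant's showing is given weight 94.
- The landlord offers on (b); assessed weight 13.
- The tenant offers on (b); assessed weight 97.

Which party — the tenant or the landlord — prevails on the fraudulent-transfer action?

Stage 1 — burden on tenant; standard: a clear and cogent showing (weight is at least 77).
    (a): 94 ≥ 77 [met]
    (b): 97 − 13 = 84 ≥ 77 [met]
  All elements met at the final stage.
With every stage satisfied, the tenant prevails.

tenant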